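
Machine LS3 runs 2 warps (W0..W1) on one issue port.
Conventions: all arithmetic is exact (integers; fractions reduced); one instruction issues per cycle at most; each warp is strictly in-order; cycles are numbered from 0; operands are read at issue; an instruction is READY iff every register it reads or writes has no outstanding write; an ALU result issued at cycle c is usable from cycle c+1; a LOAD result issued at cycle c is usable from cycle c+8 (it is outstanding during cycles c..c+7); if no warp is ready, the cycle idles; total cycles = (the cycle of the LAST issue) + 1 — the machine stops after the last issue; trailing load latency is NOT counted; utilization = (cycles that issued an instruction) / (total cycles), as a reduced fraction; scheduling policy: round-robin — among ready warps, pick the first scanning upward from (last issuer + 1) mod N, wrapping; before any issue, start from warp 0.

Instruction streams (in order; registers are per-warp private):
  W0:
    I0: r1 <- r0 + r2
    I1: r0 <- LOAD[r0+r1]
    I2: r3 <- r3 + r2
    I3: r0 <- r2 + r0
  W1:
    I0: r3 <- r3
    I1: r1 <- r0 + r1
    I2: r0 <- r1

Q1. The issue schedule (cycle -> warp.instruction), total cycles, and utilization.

cycle 0: W0.I0
cycle 1: W1.I0
cycle 2: W0.I1
cycle 3: W1.I1
cycle 4: W0.I2
cycle 5: W1.I2
cycle 6: idle
cycle 7: idle
cycle 8: idle
cycle 9: idle
cycle 10: W0.I3

Answer: 11 cycles, utilization 7/11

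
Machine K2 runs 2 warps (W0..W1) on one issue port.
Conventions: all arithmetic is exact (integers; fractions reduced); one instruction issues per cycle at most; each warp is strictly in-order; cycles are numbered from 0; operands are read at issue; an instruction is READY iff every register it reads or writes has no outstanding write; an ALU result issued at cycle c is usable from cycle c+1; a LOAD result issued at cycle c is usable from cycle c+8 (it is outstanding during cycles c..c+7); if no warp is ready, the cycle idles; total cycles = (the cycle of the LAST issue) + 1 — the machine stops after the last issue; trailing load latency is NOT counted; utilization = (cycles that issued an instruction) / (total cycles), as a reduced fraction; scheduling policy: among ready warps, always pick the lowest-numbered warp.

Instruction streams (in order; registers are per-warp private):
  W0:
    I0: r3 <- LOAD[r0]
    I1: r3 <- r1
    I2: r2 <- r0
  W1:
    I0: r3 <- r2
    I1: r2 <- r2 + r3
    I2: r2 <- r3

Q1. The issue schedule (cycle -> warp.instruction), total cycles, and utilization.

cycle 0: W0.I0
cycle 1: W1.I0
cycle 2: W1.I1
cycle 3: W1.I2
cycle 4: idle
cycle 5: idle
cycle 6: idle
cycle 7: idle
cycle 8: W0.I1
cycle 9: W0.I2

Answer: 10 cycles, utilization 3/5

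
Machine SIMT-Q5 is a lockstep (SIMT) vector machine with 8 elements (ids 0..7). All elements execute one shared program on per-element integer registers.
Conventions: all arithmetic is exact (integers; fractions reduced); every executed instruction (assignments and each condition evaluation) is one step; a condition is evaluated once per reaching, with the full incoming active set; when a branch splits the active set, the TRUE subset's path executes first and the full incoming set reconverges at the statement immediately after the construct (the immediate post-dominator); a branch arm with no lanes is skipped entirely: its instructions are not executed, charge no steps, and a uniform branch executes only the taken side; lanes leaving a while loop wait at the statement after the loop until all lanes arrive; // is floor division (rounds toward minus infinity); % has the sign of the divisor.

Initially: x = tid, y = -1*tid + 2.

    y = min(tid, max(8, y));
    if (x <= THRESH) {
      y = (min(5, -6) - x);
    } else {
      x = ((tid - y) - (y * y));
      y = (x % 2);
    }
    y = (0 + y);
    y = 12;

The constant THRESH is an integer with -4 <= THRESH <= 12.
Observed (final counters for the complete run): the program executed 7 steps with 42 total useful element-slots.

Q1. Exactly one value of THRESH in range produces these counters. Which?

Answer: THRESH = 5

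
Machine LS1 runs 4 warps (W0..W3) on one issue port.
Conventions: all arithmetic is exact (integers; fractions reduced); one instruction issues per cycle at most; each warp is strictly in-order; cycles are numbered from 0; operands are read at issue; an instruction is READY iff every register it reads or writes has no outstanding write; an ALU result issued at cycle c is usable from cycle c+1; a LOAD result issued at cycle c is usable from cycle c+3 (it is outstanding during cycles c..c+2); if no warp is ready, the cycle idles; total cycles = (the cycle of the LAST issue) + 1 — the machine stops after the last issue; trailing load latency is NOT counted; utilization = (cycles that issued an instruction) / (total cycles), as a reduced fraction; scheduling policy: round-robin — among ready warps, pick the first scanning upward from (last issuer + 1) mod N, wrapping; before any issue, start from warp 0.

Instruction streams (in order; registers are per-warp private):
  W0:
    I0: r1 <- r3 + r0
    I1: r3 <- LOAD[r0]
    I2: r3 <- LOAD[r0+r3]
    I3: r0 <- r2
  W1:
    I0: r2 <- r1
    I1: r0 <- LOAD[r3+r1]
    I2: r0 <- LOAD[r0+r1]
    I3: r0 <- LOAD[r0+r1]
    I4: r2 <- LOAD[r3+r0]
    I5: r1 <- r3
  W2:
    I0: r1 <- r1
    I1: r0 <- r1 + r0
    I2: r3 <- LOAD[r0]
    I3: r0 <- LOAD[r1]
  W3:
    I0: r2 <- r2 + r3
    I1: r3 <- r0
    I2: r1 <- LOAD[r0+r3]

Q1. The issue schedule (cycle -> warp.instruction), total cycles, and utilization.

cycle 0: W0.I0
cycle 1: W1.I0
cycle 2: W2.I0
cycle 3: W3.I0
cycle 4: W0.I1
cycle 5: W1.I1
cycle 6: W2.I1
cycle 7: W3.I1
cycle 8: W0.I2
cycle 9: W1.I2
cycle 10: W2.I2
cycle 11: W3.I2
cycle 12: W0.I3
cycle 13: W1.I3
cycle 14: W2.I3
cycle 15: idle
cycle 16: W1.I4
cycle 17: W1.I5

Answer: 18 cycles, utilization 17/18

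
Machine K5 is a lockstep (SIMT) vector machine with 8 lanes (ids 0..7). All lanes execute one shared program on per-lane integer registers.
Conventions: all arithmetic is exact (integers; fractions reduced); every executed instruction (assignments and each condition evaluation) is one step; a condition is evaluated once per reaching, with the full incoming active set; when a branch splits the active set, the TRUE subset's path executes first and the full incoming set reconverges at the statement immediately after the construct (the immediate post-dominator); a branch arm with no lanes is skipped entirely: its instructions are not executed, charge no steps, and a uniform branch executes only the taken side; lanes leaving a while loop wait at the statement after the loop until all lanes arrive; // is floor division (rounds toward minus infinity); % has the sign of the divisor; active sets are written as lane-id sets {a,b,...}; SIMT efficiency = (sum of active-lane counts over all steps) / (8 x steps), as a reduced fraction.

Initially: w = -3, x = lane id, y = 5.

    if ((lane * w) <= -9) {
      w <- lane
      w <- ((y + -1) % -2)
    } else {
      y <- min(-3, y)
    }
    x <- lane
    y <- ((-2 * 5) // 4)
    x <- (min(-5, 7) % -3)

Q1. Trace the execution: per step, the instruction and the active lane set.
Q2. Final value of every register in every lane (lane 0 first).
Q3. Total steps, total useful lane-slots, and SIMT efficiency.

step 0: eval ((lane * w) <= -9)      {0,1,2,3,4,5,6,7}
step 1: w <- lane                    {3,4,5,6,7}
step 2: w <- ((y + -1) % -2)         {3,4,5,6,7}
step 3: y <- min(-3, y)              {0,1,2}
step 4: x <- lane                    {0,1,2,3,4,5,6,7}
step 5: y <- ((-2 * 5) // 4)         {0,1,2,3,4,5,6,7}
step 6: x <- (min(-5, 7) % -3)       {0,1,2,3,4,5,6,7}

Answer: 7 steps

w: -3,-3,-3,0,0,0,0,0
x: -2,-2,-2,-2,-2,-2,-2,-2
y: -3,-3,-3,-3,-3,-3,-3,-3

steps = 7; useful = 45; efficiency = 45/56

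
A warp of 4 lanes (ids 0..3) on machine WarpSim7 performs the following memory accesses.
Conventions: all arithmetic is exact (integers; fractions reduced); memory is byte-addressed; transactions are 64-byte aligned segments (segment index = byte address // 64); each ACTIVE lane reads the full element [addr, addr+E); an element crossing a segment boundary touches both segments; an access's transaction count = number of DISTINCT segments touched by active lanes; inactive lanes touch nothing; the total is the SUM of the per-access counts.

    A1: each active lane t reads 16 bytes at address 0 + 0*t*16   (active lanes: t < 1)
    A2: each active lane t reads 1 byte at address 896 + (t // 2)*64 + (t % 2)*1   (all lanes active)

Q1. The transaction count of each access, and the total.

A1: 1 transaction
A2: 2 transactions

Answer: 1,2; total 3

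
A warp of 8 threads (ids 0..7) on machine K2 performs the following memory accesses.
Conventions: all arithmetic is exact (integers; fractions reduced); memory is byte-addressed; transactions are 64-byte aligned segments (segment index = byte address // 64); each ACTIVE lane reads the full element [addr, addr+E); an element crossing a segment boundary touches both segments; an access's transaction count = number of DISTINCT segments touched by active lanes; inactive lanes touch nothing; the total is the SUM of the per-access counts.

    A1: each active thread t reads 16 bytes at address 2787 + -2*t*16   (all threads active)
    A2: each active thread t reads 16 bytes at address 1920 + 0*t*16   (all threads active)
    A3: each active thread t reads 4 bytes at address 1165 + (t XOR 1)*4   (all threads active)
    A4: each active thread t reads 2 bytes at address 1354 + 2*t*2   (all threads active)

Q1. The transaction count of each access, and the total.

A1: 4 transactions
A2: 1 transaction
A3: 1 transaction
A4: 1 transaction

Answer: 4,1,1,1; total 7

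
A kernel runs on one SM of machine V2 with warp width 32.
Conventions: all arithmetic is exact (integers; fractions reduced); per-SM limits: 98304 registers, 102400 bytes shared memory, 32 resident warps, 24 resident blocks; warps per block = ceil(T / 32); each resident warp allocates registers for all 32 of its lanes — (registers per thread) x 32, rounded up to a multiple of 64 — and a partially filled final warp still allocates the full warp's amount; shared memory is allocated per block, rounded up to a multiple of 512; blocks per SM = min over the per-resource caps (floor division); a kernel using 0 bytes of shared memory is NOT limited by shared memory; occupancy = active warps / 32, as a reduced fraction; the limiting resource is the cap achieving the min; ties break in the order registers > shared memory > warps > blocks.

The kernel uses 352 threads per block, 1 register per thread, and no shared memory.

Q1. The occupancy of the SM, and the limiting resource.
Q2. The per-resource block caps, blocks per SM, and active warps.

Answer: occupancy 11/16, limited by warps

registers: 139 blocks
shared memory: no limit (kernel uses none)
warps: 2 blocks
blocks: 24 blocks

Answer: 2 blocks, 22 active warps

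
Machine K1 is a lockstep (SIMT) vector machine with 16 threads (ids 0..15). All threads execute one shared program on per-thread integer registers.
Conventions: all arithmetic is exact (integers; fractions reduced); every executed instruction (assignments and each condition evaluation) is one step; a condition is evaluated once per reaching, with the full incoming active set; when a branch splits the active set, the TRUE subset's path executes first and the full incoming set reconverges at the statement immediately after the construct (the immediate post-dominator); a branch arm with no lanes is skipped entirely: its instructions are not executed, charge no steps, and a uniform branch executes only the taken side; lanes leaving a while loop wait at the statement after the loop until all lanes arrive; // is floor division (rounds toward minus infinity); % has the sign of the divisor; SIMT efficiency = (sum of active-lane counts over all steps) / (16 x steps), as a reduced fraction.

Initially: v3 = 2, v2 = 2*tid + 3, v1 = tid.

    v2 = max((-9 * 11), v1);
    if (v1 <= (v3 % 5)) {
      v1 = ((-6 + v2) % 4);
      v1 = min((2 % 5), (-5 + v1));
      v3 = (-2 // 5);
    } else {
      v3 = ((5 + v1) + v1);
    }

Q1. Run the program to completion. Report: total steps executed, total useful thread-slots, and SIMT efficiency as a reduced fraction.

Answer: 6 steps, 54 useful, 9/16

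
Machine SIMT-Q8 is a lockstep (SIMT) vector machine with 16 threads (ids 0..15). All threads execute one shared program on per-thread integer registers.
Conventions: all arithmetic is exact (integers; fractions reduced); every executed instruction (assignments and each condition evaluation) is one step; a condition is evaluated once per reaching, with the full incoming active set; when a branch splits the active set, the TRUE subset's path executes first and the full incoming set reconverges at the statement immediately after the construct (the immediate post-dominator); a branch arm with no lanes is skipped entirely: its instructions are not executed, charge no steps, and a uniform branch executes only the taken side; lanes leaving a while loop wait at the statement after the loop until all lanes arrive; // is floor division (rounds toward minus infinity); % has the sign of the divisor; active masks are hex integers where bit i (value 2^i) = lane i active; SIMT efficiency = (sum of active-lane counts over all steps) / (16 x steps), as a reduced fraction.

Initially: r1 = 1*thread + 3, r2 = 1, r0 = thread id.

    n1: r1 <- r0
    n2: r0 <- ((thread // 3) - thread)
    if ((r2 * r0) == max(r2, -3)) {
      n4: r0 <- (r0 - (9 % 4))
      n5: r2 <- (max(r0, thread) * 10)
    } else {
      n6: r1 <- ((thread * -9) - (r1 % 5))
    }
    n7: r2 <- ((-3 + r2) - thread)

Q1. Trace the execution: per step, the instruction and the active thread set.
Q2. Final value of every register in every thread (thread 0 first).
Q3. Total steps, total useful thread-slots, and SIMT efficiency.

step 0: r1 <- r0                     0xffff
step 1: r0 <- ((thread // 3) - thread) 0xffff
step 2: eval ((r2 * r0) == max(r2, -3)) 0xffff
step 3: r1 <- ((thread * -9) - (r1 % 5)) 0xffff
step 4: r2 <- ((-3 + r2) - thread)   0xffff

Answer: 5 steps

r1: 0,-10,-20,-30,-40,-45,-55,-65,-75,-85,-90,-100,-110,-120,-130,-135
r2: -2,-3,-4,-5,-6,-7,-8,-9,-10,-11,-12,-13,-14,-15,-16,-17
r0: 0,-1,-2,-2,-3,-4,-4,-5,-6,-6,-7,-8,-8,-9,-10,-10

steps = 5; useful = 80; efficiency = 80/80 = 1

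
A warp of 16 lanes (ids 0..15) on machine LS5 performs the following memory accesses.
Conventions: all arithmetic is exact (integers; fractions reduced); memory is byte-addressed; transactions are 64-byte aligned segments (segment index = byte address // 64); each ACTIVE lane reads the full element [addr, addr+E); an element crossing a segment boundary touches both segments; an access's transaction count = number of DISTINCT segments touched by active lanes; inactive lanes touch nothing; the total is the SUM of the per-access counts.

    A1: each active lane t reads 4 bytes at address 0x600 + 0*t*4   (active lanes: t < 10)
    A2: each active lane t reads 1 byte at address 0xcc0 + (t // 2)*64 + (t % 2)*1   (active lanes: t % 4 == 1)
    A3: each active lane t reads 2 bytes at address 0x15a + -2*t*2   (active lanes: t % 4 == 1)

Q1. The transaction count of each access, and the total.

A1: 1 transaction
A2: 4 transactions
A3: 2 transactions

Answer: 1,4,2; total 7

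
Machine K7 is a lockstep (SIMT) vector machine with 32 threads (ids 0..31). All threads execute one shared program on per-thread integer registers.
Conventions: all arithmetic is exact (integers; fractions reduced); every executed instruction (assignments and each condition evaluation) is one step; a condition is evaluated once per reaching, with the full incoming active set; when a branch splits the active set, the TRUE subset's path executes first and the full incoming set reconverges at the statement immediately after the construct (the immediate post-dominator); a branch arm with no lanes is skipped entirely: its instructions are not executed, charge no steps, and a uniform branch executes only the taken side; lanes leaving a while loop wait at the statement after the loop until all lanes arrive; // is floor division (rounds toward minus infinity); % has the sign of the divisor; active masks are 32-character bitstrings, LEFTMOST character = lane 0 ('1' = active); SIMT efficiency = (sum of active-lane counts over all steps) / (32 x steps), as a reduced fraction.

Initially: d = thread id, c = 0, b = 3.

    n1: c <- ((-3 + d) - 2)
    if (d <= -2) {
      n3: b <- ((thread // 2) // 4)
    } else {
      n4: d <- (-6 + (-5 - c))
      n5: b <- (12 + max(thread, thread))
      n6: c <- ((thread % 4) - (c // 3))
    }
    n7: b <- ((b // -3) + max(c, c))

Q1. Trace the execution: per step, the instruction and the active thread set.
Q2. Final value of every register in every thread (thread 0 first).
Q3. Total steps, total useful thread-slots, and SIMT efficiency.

step 0: c <- ((-3 + d) - 2)          11111111111111111111111111111111
step 1: eval (d <= -2)               11111111111111111111111111111111
step 2: d <- (-6 + (-5 - c))         11111111111111111111111111111111
step 3: b <- (12 + max(thread, thread)) 11111111111111111111111111111111
step 4: c <- ((thread % 4) - (c // 3)) 11111111111111111111111111111111
step 5: b <- ((b // -3) + max(c, c)) 11111111111111111111111111111111

Answer: 6 steps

d: -6,-7,-8,-9,-10,-11,-12,-13,-14,-15,-16,-17,-18,-19,-20,-21,-22,-23,-24,-25,-26,-27,-28,-29,-30,-31,-32,-33,-34,-35,-36,-37
c: 2,3,3,4,1,1,2,3,-1,0,1,1,-2,-1,-1,0,-3,-3,-2,-1,-5,-4,-3,-3,-6,-5,-5,-4,-7,-7,-6,-5
b: -2,-2,-2,-1,-5,-5,-4,-4,-8,-7,-7,-7,-10,-10,-10,-9,-13,-13,-12,-12,-16,-15,-15,-15,-18,-18,-18,-17,-21,-21,-20,-20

steps = 6; useful = 192; efficiency = 192/192 = 1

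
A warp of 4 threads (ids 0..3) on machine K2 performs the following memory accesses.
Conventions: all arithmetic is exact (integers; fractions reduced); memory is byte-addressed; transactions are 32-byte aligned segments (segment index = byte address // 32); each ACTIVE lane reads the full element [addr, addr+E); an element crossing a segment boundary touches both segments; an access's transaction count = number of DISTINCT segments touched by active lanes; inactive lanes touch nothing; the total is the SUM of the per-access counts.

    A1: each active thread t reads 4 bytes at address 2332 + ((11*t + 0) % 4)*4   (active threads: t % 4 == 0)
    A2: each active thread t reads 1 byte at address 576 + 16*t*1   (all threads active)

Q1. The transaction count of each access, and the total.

A1: 1 transaction
A2: 2 transactions

Answer: 1,2; total 3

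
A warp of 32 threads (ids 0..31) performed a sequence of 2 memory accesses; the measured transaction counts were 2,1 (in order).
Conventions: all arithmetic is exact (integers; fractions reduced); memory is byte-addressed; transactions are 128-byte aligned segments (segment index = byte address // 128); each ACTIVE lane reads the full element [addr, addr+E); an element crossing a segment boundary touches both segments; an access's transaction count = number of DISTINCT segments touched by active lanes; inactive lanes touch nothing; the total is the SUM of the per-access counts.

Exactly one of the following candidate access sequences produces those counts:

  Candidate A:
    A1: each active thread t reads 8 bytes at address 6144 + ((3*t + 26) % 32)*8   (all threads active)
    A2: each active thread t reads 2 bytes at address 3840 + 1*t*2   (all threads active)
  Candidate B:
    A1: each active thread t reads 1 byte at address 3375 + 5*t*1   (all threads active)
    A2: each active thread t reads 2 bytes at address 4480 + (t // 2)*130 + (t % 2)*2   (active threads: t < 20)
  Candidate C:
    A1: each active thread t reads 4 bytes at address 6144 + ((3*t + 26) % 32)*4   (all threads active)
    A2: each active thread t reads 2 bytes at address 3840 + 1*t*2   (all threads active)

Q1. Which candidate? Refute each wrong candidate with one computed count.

B: A2 gives 10 transactions, not 1
C: A1 gives 1 transaction, not 2
A: all counts match (2,1)

Answer: A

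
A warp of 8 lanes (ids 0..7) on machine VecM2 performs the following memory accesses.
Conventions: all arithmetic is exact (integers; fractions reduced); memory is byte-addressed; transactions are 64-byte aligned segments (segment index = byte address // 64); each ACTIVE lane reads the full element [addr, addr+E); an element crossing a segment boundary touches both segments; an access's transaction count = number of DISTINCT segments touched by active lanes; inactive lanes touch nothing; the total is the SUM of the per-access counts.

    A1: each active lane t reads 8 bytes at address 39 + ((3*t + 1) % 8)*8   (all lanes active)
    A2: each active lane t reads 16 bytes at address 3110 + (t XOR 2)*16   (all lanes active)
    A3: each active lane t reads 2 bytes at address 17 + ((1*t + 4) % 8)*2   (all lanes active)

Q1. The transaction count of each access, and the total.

A1: 2 transactions
A2: 3 transactions
A3: 1 transaction

Answer: 2,3,1; total 6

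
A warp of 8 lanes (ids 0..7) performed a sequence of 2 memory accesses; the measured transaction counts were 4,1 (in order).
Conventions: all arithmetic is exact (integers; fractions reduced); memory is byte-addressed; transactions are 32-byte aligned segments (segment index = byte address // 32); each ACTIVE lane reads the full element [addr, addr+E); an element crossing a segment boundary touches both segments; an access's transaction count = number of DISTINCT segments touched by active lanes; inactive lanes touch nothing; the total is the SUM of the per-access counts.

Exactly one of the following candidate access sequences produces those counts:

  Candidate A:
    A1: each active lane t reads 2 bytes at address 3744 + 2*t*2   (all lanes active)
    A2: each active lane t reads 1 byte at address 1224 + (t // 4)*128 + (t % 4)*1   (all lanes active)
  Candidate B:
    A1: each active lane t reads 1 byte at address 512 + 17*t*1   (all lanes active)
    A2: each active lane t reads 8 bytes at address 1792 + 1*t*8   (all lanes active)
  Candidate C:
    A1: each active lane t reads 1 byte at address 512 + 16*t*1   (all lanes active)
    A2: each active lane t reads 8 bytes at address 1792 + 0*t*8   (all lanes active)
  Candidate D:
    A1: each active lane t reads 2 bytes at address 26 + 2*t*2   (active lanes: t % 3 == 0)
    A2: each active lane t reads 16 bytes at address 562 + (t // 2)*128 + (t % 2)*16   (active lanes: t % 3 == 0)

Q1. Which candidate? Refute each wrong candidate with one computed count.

A: A1 gives 1 transaction, not 4
B: A2 gives 2 transactions, not 1
D: A1 gives 2 transactions, not 4
C: all counts match (4,1)

Answer: C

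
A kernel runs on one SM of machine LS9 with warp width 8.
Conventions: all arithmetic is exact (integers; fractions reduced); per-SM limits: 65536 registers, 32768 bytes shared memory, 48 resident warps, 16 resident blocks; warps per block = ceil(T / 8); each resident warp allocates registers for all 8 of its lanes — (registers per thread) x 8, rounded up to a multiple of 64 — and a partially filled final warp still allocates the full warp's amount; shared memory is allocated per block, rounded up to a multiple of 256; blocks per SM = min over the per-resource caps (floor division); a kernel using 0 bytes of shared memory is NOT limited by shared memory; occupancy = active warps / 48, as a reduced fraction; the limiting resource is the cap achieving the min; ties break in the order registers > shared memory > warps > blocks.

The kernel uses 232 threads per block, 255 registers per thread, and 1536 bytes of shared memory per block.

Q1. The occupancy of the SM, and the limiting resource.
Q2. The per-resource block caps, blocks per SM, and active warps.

Answer: occupancy 29/48, limited by registers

registers: 1 block
shared memory: 21 blocks
warps: 1 block
blocks: 16 blocks

Answer: 1 block, 29 active warps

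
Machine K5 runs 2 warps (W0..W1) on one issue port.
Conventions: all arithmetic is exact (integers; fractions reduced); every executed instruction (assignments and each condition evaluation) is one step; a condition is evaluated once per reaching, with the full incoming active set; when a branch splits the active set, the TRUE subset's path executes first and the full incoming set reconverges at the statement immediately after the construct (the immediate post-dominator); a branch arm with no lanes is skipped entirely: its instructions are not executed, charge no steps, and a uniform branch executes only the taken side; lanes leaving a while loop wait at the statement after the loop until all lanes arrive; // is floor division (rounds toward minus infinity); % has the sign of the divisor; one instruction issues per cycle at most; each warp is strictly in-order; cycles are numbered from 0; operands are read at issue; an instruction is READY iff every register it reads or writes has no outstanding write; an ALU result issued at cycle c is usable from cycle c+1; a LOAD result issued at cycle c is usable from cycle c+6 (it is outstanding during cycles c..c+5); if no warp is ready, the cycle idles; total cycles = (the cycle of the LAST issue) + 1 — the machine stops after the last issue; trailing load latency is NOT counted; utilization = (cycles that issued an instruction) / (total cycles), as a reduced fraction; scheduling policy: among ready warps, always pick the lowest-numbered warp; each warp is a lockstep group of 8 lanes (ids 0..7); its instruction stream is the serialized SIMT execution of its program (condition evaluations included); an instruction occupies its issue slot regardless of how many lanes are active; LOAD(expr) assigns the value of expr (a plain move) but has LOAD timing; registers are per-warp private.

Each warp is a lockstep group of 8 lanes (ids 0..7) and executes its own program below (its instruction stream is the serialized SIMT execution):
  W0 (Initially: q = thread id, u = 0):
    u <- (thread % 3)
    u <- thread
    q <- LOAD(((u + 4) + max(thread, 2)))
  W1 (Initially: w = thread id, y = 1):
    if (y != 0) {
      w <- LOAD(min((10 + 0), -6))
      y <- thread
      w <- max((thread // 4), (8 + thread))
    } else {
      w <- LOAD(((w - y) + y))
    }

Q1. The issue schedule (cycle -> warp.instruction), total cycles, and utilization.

cycle 0: W0.I0
cycle 1: W0.I1
cycle 2: W0.I2
cycle 3: W1.I0
cycle 4: W1.I1
cycle 5: W1.I2
cycle 6: idle
cycle 7: idle
cycle 8: idle
cycle 9: idle
cycle 10: W1.I3

Answer: 11 cycles, utilization 7/11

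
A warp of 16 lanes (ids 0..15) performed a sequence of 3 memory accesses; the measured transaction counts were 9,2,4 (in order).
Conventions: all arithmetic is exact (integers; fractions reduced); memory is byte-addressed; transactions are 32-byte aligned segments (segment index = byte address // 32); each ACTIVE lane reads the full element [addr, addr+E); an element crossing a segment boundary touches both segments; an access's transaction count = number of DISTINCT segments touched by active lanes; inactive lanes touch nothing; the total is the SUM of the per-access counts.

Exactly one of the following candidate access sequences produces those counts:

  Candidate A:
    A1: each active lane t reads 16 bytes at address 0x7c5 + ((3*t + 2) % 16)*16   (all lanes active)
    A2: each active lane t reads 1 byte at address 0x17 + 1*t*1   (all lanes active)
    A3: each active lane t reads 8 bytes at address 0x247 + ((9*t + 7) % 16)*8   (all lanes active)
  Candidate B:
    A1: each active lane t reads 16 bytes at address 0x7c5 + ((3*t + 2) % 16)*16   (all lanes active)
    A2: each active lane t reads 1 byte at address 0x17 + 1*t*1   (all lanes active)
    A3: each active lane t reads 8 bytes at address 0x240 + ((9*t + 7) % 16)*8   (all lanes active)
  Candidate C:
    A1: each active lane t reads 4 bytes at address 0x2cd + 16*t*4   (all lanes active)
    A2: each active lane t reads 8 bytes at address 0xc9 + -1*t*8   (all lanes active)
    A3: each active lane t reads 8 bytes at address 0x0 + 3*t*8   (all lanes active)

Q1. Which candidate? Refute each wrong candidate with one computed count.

A: A3 gives 5 transactions, not 4
C: A1 gives 16 transactions, not 9
B: all counts match (9,2,4)

Answer: B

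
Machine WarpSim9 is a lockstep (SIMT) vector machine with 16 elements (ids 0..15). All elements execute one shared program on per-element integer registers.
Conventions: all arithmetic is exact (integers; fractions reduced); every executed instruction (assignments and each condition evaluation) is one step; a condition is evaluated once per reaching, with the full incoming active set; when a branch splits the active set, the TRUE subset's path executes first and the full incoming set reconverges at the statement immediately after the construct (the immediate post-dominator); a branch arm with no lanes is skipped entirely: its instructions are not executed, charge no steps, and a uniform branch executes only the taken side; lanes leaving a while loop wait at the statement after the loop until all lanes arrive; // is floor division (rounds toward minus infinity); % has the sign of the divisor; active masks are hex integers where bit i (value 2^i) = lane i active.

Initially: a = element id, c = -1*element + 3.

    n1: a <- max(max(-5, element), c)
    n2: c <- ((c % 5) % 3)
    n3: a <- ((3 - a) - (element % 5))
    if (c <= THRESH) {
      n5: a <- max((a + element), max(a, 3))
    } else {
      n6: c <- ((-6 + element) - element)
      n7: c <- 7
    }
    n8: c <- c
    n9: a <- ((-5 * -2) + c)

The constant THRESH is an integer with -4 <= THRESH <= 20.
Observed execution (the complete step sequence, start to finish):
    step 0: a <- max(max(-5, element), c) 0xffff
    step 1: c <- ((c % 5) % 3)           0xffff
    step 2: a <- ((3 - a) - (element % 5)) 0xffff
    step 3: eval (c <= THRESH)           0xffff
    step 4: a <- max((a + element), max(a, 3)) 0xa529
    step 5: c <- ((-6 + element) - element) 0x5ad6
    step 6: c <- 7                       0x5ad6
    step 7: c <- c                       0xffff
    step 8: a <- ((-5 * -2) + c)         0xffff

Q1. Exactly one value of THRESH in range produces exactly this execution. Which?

Answer: THRESH = 0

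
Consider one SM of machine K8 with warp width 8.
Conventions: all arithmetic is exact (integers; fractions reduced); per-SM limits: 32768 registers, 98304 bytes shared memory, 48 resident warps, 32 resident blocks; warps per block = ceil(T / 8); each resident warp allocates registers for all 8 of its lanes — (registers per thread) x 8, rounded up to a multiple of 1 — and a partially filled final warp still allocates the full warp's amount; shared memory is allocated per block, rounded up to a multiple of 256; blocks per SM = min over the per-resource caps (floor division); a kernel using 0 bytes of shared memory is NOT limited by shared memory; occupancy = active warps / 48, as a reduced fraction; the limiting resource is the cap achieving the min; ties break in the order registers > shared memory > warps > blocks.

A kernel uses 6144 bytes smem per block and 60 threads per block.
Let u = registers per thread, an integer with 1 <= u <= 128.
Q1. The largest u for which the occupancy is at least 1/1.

Answer: u = 85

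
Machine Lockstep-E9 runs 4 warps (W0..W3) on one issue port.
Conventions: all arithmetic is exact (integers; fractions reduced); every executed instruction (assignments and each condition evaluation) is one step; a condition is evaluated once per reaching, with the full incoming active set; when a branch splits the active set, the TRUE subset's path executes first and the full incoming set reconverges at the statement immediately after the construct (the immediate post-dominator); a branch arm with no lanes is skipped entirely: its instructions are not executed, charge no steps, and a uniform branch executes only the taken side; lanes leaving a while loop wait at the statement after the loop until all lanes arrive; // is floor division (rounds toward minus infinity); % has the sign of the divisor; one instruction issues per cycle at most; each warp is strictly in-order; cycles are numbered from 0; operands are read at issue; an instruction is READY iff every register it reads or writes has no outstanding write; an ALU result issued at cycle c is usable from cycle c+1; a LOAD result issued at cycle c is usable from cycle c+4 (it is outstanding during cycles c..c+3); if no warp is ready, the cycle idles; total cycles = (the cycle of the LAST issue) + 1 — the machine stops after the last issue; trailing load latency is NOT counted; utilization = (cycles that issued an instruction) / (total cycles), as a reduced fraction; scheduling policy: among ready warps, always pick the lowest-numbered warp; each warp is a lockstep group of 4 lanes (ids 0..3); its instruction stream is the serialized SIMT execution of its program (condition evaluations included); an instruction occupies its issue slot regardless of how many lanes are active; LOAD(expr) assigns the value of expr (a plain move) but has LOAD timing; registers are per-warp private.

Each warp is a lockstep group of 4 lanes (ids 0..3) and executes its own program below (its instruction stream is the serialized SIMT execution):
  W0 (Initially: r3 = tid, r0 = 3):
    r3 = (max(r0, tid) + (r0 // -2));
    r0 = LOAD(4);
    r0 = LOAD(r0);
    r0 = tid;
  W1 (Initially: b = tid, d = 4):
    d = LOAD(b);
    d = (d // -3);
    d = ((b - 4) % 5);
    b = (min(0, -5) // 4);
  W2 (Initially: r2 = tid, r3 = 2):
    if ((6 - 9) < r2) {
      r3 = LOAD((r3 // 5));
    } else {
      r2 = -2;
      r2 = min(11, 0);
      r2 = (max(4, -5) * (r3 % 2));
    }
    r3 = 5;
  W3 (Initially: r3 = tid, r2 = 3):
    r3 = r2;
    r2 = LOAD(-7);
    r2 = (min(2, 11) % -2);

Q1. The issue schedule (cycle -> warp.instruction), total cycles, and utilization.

cycle 0: W0.I0
cycle 1: W0.I1
cycle 2: W1.I0
cycle 3: W2.I0
cycle 4: W2.I1
cycle 5: W0.I2
cycle 6: W1.I1
cycle 7: W1.I2
cycle 8: W1.I3
cycle 9: W0.I3
cycle 10: W2.I2
cycle 11: W3.I0
cycle 12: W3.I1
cycle 13: idle
cycle 14: idle
cycle 15: idle
cycle 16: W3.I2

Answer: 17 cycles, utilization 14/17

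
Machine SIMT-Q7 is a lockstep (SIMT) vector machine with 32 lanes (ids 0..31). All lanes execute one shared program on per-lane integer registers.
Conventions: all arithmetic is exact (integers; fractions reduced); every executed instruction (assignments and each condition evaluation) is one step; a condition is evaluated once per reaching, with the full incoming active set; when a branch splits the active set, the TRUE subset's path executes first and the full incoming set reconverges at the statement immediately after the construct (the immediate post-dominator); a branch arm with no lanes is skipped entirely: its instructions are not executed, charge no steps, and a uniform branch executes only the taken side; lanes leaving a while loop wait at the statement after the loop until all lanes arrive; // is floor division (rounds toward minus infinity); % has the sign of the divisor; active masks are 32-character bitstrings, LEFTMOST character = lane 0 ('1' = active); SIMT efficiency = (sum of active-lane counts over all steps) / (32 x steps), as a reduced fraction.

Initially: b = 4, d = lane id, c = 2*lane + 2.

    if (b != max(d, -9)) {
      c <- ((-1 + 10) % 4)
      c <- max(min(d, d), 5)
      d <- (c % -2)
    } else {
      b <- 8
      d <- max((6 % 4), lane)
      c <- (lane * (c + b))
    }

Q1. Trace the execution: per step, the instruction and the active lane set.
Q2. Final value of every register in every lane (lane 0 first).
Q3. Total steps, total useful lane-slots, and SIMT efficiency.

step 0: eval (b != max(d, -9))       11111111111111111111111111111111
step 1: c <- ((-1 + 10) % 4)         11110111111111111111111111111111
step 2: c <- max(min(d, d), 5)       11110111111111111111111111111111
step 3: d <- (c % -2)                11110111111111111111111111111111
step 4: b <- 8                       00001000000000000000000000000000
step 5: d <- max((6 % 4), lane)      00001000000000000000000000000000
step 6: c <- (lane * (c + b))        00001000000000000000000000000000

Answer: 7 steps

b: 4,4,4,4,8,4,4,4,4,4,4,4,4,4,4,4,4,4,4,4,4,4,4,4,4,4,4,4,4,4,4,4
d: -1,-1,-1,-1,4,-1,0,-1,0,-1,0,-1,0,-1,0,-1,0,-1,0,-1,0,-1,0,-1,0,-1,0,-1,0,-1,0,-1
c: 5,5,5,5,72,5,6,7,8,9,10,11,12,13,14,15,16,17,18,19,20,21,22,23,24,25,26,27,28,29,30,31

steps = 7; useful = 128; efficiency = 128/224 = 4/7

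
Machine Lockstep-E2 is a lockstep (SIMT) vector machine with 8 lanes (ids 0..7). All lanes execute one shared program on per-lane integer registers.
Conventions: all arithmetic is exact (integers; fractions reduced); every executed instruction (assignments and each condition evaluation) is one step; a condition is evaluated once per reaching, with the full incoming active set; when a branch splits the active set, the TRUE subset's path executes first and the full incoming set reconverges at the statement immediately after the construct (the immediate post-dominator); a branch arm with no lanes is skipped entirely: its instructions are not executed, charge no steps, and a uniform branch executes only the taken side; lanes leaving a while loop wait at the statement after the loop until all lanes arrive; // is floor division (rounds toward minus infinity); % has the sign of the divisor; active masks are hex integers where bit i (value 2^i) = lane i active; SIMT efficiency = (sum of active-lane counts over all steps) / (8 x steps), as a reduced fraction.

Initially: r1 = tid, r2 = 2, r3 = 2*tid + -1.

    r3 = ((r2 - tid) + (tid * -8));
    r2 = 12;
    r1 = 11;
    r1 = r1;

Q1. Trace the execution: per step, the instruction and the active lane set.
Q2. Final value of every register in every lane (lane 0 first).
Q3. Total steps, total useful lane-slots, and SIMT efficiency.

step 0: r3 <- ((r2 - tid) + (tid * -8)) 0xff
step 1: r2 <- 12                     0xff
step 2: r1 <- 11                     0xff
step 3: r1 <- r1                     0xff

Answer: 4 steps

r1: 11,11,11,11,11,11,11,11
r2: 12,12,12,12,12,12,12,12
r3: 2,-7,-16,-25,-34,-43,-52,-61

steps = 4; useful = 32; efficiency = 32/32 = 1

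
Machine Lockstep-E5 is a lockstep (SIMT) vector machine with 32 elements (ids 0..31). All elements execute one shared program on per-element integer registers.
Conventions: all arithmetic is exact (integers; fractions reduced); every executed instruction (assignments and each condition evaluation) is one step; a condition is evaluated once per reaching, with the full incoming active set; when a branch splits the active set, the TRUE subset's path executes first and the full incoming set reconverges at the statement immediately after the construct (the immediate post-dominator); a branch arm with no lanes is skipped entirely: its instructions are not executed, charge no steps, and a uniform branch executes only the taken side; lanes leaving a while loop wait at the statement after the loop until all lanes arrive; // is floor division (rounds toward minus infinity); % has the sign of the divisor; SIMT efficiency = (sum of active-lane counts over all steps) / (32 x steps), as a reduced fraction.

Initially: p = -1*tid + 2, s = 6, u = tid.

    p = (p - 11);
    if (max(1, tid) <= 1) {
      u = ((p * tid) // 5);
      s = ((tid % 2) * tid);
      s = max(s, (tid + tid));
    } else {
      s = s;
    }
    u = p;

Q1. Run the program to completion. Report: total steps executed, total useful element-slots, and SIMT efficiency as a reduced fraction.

Answer: 7 steps, 132 useful, 33/56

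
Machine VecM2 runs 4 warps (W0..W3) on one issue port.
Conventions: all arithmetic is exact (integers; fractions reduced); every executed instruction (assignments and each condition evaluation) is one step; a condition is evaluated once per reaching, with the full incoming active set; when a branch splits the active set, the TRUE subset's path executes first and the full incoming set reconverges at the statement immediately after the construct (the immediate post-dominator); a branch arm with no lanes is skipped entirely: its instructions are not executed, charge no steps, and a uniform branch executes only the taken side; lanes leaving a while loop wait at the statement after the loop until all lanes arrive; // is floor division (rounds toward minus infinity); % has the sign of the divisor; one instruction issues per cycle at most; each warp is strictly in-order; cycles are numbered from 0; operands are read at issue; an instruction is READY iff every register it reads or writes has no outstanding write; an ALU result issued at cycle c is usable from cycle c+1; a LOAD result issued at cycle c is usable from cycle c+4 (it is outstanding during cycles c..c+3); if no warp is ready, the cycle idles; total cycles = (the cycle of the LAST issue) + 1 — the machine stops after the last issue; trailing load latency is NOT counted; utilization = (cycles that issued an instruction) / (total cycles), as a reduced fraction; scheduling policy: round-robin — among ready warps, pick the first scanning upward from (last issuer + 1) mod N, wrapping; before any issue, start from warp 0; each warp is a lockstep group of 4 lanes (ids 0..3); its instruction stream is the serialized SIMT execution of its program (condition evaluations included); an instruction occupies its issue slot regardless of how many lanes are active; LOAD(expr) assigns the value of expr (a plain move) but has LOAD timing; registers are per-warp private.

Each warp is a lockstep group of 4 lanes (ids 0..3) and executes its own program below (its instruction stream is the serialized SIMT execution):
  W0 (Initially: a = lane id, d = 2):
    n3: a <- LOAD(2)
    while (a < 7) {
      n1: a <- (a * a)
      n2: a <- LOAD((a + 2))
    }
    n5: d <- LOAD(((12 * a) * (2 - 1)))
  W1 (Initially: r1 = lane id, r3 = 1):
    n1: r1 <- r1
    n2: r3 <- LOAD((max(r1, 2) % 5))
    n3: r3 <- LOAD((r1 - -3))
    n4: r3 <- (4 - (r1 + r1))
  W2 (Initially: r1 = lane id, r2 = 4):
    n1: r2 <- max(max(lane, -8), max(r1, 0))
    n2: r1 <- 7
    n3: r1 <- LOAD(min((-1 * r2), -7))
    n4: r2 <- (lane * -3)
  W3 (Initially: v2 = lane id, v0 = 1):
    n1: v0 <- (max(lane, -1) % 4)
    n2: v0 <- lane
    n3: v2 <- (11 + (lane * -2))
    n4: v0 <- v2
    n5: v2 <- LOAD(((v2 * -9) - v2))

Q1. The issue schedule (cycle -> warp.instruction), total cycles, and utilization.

cycle 0: W0.I0
cycle 1: W1.I0
cycle 2: W2.I0
cycle 3: W3.I0
cycle 4: W0.I1
cycle 5: W1.I1
cycle 6: W2.I1
cycle 7: W3.I1
cycle 8: W0.I2
cycle 9: W1.I2
cycle 10: W2.I2
cycle 11: W3.I2
cycle 12: W0.I3
cycle 13: W1.I3
cycle 14: W2.I3
cycle 15: W3.I3
cycle 16: W0.I4
cycle 17: W3.I4
cycle 18: W0.I5
cycle 19: W0.I6
cycle 20: idle
cycle 21: idle
cycle 22: idle
cycle 23: W0.I7
cycle 24: W0.I8

Answer: 25 cycles, utilization 22/25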